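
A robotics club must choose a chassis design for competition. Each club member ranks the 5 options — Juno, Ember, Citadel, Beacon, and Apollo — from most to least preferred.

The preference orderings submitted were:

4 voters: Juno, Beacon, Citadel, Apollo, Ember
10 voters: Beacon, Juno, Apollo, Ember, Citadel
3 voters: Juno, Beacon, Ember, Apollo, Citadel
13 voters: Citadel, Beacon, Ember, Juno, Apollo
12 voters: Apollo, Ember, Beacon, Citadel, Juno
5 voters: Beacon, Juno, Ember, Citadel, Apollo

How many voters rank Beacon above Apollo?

35

Ballots ranking Beacon above Apollo: 4+10+3+13+5 = 35.
Ballots ranking Apollo above Beacon: 12.
So 35 of 47 voters prefer Beacon to Apollo.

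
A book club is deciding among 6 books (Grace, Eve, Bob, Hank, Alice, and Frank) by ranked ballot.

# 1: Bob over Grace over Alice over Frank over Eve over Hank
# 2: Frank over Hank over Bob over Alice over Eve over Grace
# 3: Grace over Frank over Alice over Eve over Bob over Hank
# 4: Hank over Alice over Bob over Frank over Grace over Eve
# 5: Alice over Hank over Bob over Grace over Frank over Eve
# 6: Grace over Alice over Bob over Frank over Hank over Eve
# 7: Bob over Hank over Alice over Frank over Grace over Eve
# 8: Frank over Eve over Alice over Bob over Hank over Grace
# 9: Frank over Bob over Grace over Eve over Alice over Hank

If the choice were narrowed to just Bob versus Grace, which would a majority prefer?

Ballots ranking Bob above Grace: 7.
Ballots ranking Grace above Bob: 2.
Bob wins the head-to-head, 7–2.

Bob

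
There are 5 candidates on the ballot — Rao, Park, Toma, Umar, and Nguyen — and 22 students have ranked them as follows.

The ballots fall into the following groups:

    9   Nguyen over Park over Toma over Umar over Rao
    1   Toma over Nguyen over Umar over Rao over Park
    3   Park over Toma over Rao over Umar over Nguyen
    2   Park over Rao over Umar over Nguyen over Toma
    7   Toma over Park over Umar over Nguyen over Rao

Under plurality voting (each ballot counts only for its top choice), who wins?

First-place vote totals:
  Rao: 0
  Park: 5
  Toma: 8
  Umar: 0
  Nguyen: 9
Nguyen has the most first-place votes.

Nguyen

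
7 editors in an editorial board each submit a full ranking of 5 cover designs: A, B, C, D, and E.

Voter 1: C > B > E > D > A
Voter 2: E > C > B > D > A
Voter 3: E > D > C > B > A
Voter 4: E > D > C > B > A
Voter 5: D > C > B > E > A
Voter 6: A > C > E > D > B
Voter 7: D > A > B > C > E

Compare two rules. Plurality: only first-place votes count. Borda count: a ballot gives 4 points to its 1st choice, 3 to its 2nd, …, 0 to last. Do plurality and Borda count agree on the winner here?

Plurality first-place counts: A 1, B 0, C 1, D 2, E 3 → E.
Borda totals: A 7, B 11, C 18, D 17, E 17 → C.
The two rules disagree: plurality picks E, Borda picks C.

No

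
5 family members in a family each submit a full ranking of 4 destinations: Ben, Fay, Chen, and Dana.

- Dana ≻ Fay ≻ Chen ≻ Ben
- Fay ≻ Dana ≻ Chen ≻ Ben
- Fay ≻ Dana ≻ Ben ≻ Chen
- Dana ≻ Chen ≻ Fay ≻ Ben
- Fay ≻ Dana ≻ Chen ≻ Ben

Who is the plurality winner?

First-place vote totals:
  Ben: 0
  Fay: 3
  Chen: 0
  Dana: 2
Fay has the most first-place votes.

Fay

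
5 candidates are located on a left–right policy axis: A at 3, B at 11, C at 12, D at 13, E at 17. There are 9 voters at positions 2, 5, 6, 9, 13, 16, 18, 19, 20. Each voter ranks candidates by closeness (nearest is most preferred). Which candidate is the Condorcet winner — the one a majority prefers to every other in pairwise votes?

With single-peaked preferences on a line, the Condorcet winner is the candidate closest to the median voter.
The median voter (position 13) is closest to D at 13.
Check: D vs A — voters closer to D: 6 of 9.

D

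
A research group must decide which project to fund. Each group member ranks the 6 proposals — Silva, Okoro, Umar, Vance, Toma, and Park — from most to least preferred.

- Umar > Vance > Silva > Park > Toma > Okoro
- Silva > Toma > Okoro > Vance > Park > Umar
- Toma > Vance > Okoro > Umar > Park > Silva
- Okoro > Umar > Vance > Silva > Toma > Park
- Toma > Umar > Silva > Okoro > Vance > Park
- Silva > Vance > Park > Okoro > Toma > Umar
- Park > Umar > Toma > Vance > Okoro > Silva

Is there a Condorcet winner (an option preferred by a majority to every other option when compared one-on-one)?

No

Head-to-head results (7 voters total):
Silva vs Okoro: Silva wins 4–3.
Silva vs Umar: Umar wins 5–2.
Silva vs Vance: Vance wins 4–3.
Silva vs Toma: Silva wins 4–3.
Silva vs Park: Silva wins 5–2.
Okoro vs Umar: Okoro wins 4–3.
Okoro vs Vance: Vance wins 4–3.
Okoro vs Toma: Toma wins 5–2.
Okoro vs Park: Okoro wins 4–3.
Umar vs Vance: Umar wins 4–3.
Umar vs Toma: Toma wins 4–3.
Umar vs Park: Umar wins 4–3.
Vance vs Toma: Toma wins 4–3.
Vance vs Park: Vance wins 6–1.
Toma vs Park: Toma wins 4–3.
No candidate beats all others: Silva beats Okoro beats Umar beats Silva, a majority cycle.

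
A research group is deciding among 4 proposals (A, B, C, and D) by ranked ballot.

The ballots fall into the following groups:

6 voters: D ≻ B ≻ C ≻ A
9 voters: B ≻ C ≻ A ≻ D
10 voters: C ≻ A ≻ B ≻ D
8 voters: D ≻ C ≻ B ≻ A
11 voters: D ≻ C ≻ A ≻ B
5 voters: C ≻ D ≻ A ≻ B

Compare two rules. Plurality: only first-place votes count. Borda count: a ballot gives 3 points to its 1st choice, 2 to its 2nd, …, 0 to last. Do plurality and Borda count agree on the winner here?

Plurality first-place counts: A 0, B 9, C 15, D 25 → D.
Borda totals: A 45, B 57, C 107, D 85 → C.
The two rules disagree: plurality picks D, Borda picks C.

No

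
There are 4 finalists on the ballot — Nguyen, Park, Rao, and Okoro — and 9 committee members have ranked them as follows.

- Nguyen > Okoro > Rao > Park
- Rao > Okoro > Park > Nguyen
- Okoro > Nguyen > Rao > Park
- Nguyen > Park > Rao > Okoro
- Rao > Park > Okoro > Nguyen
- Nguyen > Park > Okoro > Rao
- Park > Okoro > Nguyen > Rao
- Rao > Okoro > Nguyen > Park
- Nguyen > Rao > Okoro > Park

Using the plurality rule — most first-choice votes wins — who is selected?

First-place vote totals:
  Nguyen: 4
  Park: 1
  Rao: 3
  Okoro: 1
Nguyen has the most first-place votes.

Nguyen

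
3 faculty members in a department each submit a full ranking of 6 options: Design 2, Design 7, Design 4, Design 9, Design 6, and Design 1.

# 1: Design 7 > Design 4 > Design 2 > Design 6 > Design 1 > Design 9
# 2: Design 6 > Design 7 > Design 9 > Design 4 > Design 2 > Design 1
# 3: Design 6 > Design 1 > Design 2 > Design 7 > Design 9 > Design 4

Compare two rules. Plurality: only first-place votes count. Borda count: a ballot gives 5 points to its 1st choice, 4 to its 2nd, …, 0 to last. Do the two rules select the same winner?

Plurality first-place counts: Design 2 0, Design 7 1, Design 4 0, Design 9 0, Design 6 2, Design 1 0 → Design 6.
Borda totals: Design 2 7, Design 7 11, Design 4 6, Design 9 4, Design 6 12, Design 1 5 → Design 6.
The two rules agree on Design 6.

Yes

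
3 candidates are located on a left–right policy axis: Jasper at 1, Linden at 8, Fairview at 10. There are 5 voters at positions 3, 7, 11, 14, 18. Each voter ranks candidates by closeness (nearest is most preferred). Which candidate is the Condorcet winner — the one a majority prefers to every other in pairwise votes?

With single-peaked preferences on a line, the Condorcet winner is the candidate closest to the median voter.
The median voter (position 11) is closest to Fairview at 10.
Check: Fairview vs Jasper — voters closer to Fairview: 4 of 5.

Fairview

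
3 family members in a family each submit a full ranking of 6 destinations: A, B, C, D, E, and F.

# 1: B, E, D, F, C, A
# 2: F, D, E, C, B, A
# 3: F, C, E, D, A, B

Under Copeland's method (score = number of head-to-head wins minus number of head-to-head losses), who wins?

Pairwise results:
  A vs B: B wins 2–1.
  A vs C: C wins 3–0.
  A vs D: D wins 3–0.
  A vs E: E wins 3–0.
  A vs F: F wins 3–0.
  B vs C: C wins 2–1.
  B vs D: D wins 2–1.
  B vs E: E wins 2–1.
  B vs F: F wins 2–1.
  C vs D: D wins 2–1.
  C vs E: E wins 2–1.
  C vs F: F wins 3–0.
  D vs E: E wins 2–1.
  D vs F: F wins 2–1.
  E vs F: F wins 2–1.
Copeland scores (wins − losses):
  A: 0 − 5 = -5
  B: 1 − 4 = -3
  C: 2 − 3 = -1
  D: 3 − 2 = 1
  E: 4 − 1 = 3
  F: 5 − 0 = 5
F has the best Copeland score.

F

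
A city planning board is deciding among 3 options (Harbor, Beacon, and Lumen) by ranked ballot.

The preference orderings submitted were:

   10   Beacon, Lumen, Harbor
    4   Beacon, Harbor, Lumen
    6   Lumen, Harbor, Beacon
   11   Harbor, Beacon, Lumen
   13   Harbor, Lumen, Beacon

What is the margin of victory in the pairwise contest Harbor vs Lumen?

Ballots ranking Harbor above Lumen: 4+11+13 = 28.
Ballots ranking Lumen above Harbor: 10+6 = 16.
Harbor wins 28–16, a margin of 12.

12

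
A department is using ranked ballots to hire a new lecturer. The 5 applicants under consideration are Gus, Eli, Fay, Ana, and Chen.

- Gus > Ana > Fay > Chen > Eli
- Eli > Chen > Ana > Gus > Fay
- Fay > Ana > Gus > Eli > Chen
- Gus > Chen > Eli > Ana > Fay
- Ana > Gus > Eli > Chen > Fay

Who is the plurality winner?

First-place vote totals:
  Gus: 2
  Eli: 1
  Fay: 1
  Ana: 1
  Chen: 0
Gus has the most first-place votes.

Gus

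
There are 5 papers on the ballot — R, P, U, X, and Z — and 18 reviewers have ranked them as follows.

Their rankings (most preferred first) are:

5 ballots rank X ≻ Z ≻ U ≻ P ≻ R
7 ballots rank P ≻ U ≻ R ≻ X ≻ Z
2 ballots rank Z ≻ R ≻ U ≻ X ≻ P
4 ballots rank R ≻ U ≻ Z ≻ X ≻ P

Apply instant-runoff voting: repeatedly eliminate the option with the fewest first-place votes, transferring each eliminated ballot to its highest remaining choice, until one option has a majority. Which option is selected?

Round 1: P 7, X 5, R 4, Z 2, U 0. U has the fewest and is eliminated.
Round 2: P 7, X 5, R 4, Z 2. Z has the fewest and is eliminated.
Round 3: P 7, R 6, X 5. X has the fewest and is eliminated.
Round 4: P 12, R 6. P has a majority.

P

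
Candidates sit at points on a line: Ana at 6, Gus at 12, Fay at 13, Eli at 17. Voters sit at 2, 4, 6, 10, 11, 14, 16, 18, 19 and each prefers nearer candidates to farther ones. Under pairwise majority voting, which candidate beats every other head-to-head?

With single-peaked preferences on a line, the Condorcet winner is the candidate closest to the median voter.
The median voter (position 11) is closest to Gus at 12.
Check: Gus vs Eli — voters closer to Gus: 6 of 9.

Gus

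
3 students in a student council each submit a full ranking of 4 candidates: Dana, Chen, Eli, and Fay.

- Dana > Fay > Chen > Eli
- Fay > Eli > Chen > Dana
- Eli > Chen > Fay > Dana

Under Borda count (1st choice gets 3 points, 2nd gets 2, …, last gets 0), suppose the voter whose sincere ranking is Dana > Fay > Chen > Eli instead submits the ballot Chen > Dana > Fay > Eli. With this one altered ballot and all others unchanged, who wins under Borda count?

Chen

Borda totals with the altered ballot: Dana 2, Chen 6, Eli 5, Fay 5.
The switch changes the winner from Fay to Chen.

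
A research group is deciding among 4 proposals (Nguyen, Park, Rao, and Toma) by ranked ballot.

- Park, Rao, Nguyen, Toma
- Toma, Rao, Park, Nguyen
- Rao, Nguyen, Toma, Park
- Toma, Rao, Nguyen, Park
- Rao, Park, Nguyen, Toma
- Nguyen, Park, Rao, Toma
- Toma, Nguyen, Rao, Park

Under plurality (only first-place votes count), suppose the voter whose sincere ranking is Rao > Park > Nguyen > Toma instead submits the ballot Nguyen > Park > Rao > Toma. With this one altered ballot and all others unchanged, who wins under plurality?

First-place totals with the altered ballot: Nguyen 2, Park 1, Rao 1, Toma 3.
The winner is unchanged: still Toma.

Toma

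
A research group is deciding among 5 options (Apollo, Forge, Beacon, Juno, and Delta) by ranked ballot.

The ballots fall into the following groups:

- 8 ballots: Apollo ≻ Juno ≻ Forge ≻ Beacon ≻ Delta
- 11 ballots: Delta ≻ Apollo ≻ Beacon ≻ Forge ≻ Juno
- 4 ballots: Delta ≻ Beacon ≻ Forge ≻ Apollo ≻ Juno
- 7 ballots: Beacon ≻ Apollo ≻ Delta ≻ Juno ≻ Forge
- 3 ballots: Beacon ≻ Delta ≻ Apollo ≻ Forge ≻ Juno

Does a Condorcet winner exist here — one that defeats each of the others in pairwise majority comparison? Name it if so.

There is no Condorcet winner

Head-to-head results (33 voters total):
Apollo vs Forge: Apollo wins 29–4.
Apollo vs Beacon: Apollo wins 19–14.
Apollo vs Juno: Apollo wins 33–0.
Apollo vs Delta: Delta wins 18–15.
Forge vs Beacon: Beacon wins 25–8.
Forge vs Juno: Forge wins 18–15.
Forge vs Delta: Delta wins 25–8.
Beacon vs Juno: Beacon wins 25–8.
Beacon vs Delta: Beacon wins 18–15.
Juno vs Delta: Delta wins 25–8.
No candidate beats all others: Apollo beats Beacon beats Delta beats Apollo, a majority cycle.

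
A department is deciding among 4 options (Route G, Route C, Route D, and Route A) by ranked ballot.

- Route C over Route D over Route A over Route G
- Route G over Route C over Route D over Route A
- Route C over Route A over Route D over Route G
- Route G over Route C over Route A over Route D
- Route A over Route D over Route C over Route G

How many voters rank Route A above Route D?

3

Ballots ranking Route A above Route D: 3.
Ballots ranking Route D above Route A: 2.
So 3 of 5 voters prefer Route A to Route D.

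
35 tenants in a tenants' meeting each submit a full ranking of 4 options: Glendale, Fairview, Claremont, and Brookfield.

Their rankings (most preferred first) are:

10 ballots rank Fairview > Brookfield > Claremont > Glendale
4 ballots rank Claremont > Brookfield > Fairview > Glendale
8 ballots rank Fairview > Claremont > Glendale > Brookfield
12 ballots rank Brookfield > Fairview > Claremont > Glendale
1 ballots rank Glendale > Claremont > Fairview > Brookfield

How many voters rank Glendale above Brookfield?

Ballots ranking Glendale above Brookfield: 8+1 = 9.
Ballots ranking Brookfield above Glendale: 10+4+12 = 26.
So 9 of 35 voters prefer Glendale to Brookfield.

9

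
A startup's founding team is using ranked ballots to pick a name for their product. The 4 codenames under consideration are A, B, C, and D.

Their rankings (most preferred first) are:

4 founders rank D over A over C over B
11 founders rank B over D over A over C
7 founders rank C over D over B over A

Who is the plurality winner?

First-place vote totals:
  A: 0
  B: 11
  C: 7
  D: 4
B has the most first-place votes.

B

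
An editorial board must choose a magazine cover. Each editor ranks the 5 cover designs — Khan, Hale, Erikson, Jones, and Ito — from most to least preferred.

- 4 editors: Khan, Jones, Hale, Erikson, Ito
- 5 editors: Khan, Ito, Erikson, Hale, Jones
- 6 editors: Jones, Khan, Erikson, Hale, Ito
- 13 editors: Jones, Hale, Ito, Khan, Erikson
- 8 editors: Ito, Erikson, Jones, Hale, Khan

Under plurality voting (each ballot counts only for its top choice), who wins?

First-place vote totals:
  Khan: 9
  Hale: 0
  Erikson: 0
  Jones: 19
  Ito: 8
Jones has the most first-place votes.

Jones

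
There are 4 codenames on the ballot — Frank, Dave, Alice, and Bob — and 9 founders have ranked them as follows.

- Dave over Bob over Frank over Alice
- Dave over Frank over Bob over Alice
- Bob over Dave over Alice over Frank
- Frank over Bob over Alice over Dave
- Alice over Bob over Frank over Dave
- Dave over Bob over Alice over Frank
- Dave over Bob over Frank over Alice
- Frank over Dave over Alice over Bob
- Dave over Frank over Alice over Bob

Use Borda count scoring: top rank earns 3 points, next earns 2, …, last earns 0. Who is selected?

Dave

Borda scores:
  Frank: 1 + 2 + 0 + 3 + 1 + 0 + 1 + 3 + 2 = 13
  Dave: 3 + 3 + 2 + 0 + 0 + 3 + 3 + 2 + 3 = 19
  Alice: 0 + 0 + 1 + 1 + 3 + 1 + 0 + 1 + 1 = 8
  Bob: 2 + 1 + 3 + 2 + 2 + 2 + 2 + 0 + 0 = 14
Dave has the highest total.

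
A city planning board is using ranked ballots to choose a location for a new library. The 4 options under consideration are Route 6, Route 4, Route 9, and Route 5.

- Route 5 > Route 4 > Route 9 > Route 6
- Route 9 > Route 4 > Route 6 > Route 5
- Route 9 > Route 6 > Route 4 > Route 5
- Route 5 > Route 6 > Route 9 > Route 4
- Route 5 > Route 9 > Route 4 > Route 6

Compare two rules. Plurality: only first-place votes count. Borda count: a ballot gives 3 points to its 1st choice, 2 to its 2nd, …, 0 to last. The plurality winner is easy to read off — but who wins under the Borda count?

Route 9

Plurality first-place counts: Route 6 0, Route 4 0, Route 9 2, Route 5 3 → Route 5.
Borda totals: Route 6 5, Route 4 6, Route 9 10, Route 5 9 → Route 9.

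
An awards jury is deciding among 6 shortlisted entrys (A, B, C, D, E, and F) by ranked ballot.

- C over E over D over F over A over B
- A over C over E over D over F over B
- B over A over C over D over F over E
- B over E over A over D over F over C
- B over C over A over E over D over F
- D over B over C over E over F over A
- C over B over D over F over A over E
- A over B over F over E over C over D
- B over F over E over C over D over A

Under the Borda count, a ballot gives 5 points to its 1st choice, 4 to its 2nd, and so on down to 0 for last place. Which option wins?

Borda scores:
  A: 1 + 5 + 4 + 3 + 3 + 0 + 1 + 5 + 0 = 22
  B: 0 + 0 + 5 + 5 + 5 + 4 + 4 + 4 + 5 = 32
  C: 5 + 4 + 3 + 0 + 4 + 3 + 5 + 1 + 2 = 27
  D: 3 + 2 + 2 + 2 + 1 + 5 + 3 + 0 + 1 = 19
  E: 4 + 3 + 0 + 4 + 2 + 2 + 0 + 2 + 3 = 20
  F: 2 + 1 + 1 + 1 + 0 + 1 + 2 + 3 + 4 = 15
B has the highest total.

B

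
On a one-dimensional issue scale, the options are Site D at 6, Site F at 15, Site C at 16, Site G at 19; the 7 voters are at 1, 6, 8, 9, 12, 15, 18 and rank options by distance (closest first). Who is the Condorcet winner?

Site D

With single-peaked preferences on a line, the Condorcet winner is the candidate closest to the median voter.
The median voter (position 9) is closest to Site D at 6.
Check: Site D vs Site F — voters closer to Site D: 4 of 7.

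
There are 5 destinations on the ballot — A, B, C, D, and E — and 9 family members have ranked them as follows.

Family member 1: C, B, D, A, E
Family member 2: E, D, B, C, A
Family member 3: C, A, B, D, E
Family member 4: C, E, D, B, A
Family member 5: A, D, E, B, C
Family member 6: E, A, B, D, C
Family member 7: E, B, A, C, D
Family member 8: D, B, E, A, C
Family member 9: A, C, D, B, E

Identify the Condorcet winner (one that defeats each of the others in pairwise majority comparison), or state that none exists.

There is no Condorcet winner

Head-to-head results (9 voters total):
A vs B: B wins 5–4.
A vs C: A wins 5–4.
A vs D: A wins 5–4.
A vs E: E wins 5–4.
B vs C: B wins 5–4.
B vs D: D wins 5–4.
B vs E: E wins 5–4.
C vs D: C wins 5–4.
C vs E: E wins 5–4.
D vs E: D wins 5–4.
No candidate beats all others: A beats D beats B beats A, a majority cycle.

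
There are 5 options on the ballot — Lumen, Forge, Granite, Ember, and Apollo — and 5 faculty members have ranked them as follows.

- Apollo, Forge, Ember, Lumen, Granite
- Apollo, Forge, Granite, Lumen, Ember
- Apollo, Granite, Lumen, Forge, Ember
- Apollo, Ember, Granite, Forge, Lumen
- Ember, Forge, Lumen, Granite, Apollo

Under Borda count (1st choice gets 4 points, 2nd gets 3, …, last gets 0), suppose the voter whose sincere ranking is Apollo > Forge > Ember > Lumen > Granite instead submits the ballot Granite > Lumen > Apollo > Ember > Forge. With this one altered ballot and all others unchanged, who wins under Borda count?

Apollo

Borda totals with the altered ballot: Lumen 8, Forge 8, Granite 12, Ember 8, Apollo 14.
The winner is unchanged: still Apollo.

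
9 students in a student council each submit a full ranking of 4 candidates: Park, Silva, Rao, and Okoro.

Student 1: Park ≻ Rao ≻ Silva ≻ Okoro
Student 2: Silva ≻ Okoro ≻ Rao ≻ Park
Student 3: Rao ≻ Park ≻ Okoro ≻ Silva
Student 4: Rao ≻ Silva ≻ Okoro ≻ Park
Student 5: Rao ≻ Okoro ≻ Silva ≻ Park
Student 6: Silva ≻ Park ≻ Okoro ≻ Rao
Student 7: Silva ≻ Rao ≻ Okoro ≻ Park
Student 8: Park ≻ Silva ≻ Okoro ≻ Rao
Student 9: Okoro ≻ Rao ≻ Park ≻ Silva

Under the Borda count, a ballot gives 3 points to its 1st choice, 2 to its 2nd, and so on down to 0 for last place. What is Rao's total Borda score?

Borda scores:
  Park: 3 + 0 + 2 + 0 + 0 + 2 + 0 + 3 + 1 = 11
  Silva: 1 + 3 + 0 + 2 + 1 + 3 + 3 + 2 + 0 = 15
  Rao: 2 + 1 + 3 + 3 + 3 + 0 + 2 + 0 + 2 = 16
  Okoro: 0 + 2 + 1 + 1 + 2 + 1 + 1 + 1 + 3 = 12

16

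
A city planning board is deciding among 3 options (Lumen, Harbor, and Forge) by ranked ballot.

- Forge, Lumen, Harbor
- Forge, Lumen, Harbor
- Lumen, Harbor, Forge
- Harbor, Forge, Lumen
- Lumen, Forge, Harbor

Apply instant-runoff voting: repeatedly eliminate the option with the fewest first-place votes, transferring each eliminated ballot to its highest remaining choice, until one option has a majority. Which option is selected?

Forge

Round 1: Lumen 2, Forge 2, Harbor 1. Harbor has the fewest and is eliminated.
Round 2: Forge 3, Lumen 2. Forge has a majority.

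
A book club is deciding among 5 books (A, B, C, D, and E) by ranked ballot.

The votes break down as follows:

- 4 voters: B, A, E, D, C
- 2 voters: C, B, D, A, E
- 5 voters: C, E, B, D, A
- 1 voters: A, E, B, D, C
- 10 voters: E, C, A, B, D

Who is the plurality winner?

First-place vote totals:
  A: 1
  B: 4
  C: 7
  D: 0
  E: 10
E has the most first-place votes.

E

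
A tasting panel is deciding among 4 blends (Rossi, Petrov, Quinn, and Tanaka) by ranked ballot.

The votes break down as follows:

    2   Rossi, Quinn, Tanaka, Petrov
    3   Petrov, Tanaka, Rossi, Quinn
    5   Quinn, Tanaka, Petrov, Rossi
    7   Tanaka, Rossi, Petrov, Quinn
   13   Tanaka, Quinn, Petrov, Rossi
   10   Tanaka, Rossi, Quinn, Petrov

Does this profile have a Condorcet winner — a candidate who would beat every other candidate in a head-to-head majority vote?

Yes

Head-to-head results (40 voters total):
Rossi vs Petrov: Petrov wins 21–19.
Rossi vs Quinn: Rossi wins 22–18.
Rossi vs Tanaka: Tanaka wins 38–2.
Petrov vs Quinn: Quinn wins 30–10.
Petrov vs Tanaka: Tanaka wins 37–3.
Quinn vs Tanaka: Tanaka wins 33–7.
Tanaka beats each rival — Rossi (38–2), Petrov (37–3), Quinn (33–7) — so Tanaka is the Condorcet winner.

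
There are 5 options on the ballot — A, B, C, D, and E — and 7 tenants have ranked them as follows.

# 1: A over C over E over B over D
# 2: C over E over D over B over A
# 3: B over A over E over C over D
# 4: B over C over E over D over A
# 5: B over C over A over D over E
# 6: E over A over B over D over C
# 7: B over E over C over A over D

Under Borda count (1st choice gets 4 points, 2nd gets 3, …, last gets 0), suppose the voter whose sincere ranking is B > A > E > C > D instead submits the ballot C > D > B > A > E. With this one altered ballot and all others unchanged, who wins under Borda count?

Borda totals with the altered ballot: A 11, B 18, C 19, D 8, E 14.
The switch changes the winner from B to C.

C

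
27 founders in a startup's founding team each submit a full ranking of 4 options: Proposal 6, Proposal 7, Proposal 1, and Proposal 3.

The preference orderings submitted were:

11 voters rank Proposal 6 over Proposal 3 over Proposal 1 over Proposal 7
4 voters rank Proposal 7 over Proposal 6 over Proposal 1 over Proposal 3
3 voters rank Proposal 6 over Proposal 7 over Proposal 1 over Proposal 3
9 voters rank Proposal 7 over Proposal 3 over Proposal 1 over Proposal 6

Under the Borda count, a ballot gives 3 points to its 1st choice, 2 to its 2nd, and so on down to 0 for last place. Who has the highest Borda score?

Proposal 6

Borda scores:
  Proposal 6: 11·3 + 4·2 + 3·3 + 9·0 = 50
  Proposal 7: 11·0 + 4·3 + 3·2 + 9·3 = 45
  Proposal 1: 11·1 + 4·1 + 3·1 + 9·1 = 27
  Proposal 3: 11·2 + 4·0 + 3·0 + 9·2 = 40
Proposal 6 has the highest total.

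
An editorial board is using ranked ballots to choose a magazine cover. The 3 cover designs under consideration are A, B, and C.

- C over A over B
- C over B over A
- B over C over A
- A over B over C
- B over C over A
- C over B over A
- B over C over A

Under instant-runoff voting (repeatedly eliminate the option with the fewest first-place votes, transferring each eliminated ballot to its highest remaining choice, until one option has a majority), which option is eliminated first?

A

Round 1: B 3, C 3, A 1. A has the fewest and is eliminated.
Round 2: B 4, C 3. B has a majority.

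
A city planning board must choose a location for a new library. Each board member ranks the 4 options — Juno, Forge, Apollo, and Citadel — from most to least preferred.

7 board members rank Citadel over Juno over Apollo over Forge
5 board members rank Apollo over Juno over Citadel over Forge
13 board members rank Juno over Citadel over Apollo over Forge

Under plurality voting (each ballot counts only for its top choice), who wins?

First-place vote totals:
  Juno: 13
  Forge: 0
  Apollo: 5
  Citadel: 7
Juno has the most first-place votes.

Juno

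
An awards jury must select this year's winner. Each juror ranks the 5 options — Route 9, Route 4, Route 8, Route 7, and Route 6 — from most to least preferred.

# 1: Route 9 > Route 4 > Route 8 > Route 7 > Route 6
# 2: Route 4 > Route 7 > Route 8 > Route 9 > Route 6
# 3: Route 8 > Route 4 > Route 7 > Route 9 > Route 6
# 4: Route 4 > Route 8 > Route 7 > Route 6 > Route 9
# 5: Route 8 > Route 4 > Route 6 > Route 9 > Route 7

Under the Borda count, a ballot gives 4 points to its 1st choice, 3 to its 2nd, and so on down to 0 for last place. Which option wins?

Route 4

Borda scores:
  Route 9: 4 + 1 + 1 + 0 + 1 = 7
  Route 4: 3 + 4 + 3 + 4 + 3 = 17
  Route 8: 2 + 2 + 4 + 3 + 4 = 15
  Route 7: 1 + 3 + 2 + 2 + 0 = 8
  Route 6: 0 + 0 + 0 + 1 + 2 = 3
Route 4 has the highest total.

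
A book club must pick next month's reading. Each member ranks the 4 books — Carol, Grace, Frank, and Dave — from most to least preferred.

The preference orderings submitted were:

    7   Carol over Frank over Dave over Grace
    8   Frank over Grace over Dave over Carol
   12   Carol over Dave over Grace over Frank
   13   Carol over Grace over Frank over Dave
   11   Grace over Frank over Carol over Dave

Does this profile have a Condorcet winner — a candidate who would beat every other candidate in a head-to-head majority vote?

Yes

Head-to-head results (51 voters total):
Carol vs Grace: Carol wins 32–19.
Carol vs Frank: Carol wins 32–19.
Carol vs Dave: Carol wins 43–8.
Grace vs Frank: Grace wins 36–15.
Grace vs Dave: Grace wins 32–19.
Frank vs Dave: Frank wins 39–12.
Carol beats each rival — Grace (32–19), Frank (32–19), Dave (43–8) — so Carol is the Condorcet winner.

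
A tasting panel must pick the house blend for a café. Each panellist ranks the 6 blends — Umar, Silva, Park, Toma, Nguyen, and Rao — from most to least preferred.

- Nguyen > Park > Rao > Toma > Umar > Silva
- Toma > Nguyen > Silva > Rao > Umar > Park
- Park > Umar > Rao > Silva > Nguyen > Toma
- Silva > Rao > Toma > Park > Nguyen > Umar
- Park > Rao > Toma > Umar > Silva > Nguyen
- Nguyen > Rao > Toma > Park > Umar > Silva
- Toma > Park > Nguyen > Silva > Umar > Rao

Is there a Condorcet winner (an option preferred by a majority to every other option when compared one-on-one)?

No

Head-to-head results (7 voters total):
Umar vs Silva: Umar wins 4–3.
Umar vs Park: Park wins 6–1.
Umar vs Toma: Toma wins 6–1.
Umar vs Nguyen: Nguyen wins 5–2.
Umar vs Rao: Rao wins 5–2.
Silva vs Park: Park wins 5–2.
Silva vs Toma: Toma wins 5–2.
Silva vs Nguyen: Nguyen wins 4–3.
Silva vs Rao: Rao wins 4–3.
Park vs Toma: Toma wins 4–3.
Park vs Nguyen: Park wins 4–3.
Park vs Rao: Park wins 4–3.
Toma vs Nguyen: Toma wins 4–3.
Toma vs Rao: Rao wins 5–2.
Nguyen vs Rao: Nguyen wins 4–3.
No candidate beats all others: Park beats Rao beats Toma beats Park, a majority cycle.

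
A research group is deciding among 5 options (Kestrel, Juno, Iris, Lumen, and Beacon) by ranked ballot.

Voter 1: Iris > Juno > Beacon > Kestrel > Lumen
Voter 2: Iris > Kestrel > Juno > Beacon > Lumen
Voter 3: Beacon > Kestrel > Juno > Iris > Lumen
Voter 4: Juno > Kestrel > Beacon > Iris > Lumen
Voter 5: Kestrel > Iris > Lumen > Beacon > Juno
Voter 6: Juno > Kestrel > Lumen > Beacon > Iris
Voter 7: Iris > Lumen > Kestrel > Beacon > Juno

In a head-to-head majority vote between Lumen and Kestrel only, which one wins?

Ballots ranking Lumen above Kestrel: 1.
Ballots ranking Kestrel above Lumen: 6.
Kestrel wins the head-to-head, 6–1.

Kestrel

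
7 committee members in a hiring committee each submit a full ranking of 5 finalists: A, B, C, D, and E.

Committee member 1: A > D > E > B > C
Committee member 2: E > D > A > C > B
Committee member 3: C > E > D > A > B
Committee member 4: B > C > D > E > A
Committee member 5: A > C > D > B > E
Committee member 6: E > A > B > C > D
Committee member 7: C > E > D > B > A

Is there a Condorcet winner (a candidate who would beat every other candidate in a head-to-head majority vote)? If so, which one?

None — there is no Condorcet winner

Head-to-head results (7 voters total):
A vs B: A wins 5–2.
A vs C: A wins 4–3.
A vs D: D wins 4–3.
A vs E: E wins 5–2.
B vs C: C wins 4–3.
B vs D: D wins 5–2.
B vs E: E wins 5–2.
C vs D: C wins 5–2.
C vs E: C wins 4–3.
D vs E: E wins 4–3.
No candidate beats all others: A beats C beats D beats A, a majority cycle.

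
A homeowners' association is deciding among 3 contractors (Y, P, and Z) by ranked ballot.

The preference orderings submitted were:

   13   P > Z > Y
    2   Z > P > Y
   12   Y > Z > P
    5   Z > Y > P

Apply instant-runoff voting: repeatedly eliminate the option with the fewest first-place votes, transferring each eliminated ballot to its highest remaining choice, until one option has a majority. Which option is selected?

Round 1: P 13, Y 12, Z 7. Z has the fewest and is eliminated.
Round 2: Y 17, P 15. Y has a majority.

Y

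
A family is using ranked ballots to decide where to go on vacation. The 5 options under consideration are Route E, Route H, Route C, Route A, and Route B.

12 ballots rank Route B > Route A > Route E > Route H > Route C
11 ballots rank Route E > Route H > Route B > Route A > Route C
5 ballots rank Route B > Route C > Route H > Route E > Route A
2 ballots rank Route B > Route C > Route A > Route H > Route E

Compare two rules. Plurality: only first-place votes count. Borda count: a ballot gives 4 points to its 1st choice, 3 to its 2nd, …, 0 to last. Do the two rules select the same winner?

Yes

Plurality first-place counts: Route E 11, Route H 0, Route C 0, Route A 0, Route B 19 → Route B.
Borda totals: Route E 73, Route H 57, Route C 21, Route A 51, Route B 98 → Route B.
The two rules agree on Route B.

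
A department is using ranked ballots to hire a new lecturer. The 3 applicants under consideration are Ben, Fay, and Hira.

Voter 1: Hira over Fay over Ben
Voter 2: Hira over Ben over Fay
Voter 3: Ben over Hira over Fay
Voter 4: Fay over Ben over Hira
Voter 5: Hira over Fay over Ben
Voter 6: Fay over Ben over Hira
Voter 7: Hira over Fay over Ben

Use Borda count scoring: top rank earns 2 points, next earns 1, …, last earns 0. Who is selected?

Borda scores:
  Ben: 0 + 1 + 2 + 1 + 0 + 1 + 0 = 5
  Fay: 1 + 0 + 0 + 2 + 1 + 2 + 1 = 7
  Hira: 2 + 2 + 1 + 0 + 2 + 0 + 2 = 9
Hira has the highest total.

Hira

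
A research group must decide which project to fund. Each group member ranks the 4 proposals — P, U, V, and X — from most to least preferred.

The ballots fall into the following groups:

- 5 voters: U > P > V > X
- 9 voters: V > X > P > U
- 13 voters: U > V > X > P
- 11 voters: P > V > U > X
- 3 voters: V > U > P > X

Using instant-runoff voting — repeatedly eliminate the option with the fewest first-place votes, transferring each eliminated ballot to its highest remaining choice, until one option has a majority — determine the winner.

Round 1: U 18, V 12, P 11, X 0. X has the fewest and is eliminated.
Round 2: U 18, V 12, P 11. P has the fewest and is eliminated.
Round 3: V 23, U 18. V has a majority.

V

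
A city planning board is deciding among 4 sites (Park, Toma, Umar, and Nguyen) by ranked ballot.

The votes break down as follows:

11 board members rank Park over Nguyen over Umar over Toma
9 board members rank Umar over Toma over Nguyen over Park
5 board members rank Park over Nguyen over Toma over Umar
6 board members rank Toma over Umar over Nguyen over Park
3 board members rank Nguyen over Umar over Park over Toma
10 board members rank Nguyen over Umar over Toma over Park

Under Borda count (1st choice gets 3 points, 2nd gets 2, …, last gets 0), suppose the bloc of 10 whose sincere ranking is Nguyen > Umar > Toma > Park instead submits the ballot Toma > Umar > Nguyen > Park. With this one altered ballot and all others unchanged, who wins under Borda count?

Borda totals with the altered ballot: Park 51, Toma 71, Umar 76, Nguyen 66.
The switch changes the winner from Nguyen to Umar.

Umar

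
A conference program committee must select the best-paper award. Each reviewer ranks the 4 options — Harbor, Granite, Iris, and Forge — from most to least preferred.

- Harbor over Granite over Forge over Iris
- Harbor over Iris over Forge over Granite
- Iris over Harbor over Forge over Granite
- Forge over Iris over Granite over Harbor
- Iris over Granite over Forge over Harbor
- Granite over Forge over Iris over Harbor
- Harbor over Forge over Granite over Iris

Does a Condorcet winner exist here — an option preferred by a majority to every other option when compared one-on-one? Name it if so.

No Condorcet winner

Head-to-head results (7 voters total):
Harbor vs Granite: Harbor wins 4–3.
Harbor vs Iris: Iris wins 4–3.
Harbor vs Forge: Harbor wins 4–3.
Granite vs Iris: Iris wins 4–3.
Granite vs Forge: Forge wins 4–3.
Iris vs Forge: Forge wins 4–3.
No candidate beats all others: Harbor beats Forge beats Iris beats Harbor, a majority cycle.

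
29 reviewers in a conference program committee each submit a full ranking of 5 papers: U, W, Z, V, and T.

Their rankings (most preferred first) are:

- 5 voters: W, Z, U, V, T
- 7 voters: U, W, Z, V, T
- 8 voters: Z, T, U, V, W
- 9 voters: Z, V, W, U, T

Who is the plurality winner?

Z

First-place vote totals:
  U: 7
  W: 5
  Z: 17
  V: 0
  T: 0
Z has the most first-place votes.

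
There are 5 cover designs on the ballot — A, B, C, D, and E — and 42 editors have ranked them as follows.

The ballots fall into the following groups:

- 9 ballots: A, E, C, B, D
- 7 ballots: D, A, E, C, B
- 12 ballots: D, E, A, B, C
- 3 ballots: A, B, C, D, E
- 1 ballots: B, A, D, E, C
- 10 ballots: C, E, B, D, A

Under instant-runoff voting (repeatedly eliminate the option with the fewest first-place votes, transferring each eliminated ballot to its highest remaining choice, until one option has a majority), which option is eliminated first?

E

Round 1: D 19, A 12, C 10, B 1, E 0. E has the fewest and is eliminated.
Round 2: D 19, A 12, C 10, B 1. B has the fewest and is eliminated.
Round 3: D 19, A 13, C 10. C has the fewest and is eliminated.
Round 4: D 29, A 13. D has a majority.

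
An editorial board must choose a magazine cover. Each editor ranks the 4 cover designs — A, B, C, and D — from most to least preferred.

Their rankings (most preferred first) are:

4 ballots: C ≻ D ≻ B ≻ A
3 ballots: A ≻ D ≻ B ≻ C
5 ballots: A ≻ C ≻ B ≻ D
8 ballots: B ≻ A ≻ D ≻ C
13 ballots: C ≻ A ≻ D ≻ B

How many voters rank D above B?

Ballots ranking D above B: 4+3+13 = 20.
Ballots ranking B above D: 5+8 = 13.
So 20 of 33 voters prefer D to B.

20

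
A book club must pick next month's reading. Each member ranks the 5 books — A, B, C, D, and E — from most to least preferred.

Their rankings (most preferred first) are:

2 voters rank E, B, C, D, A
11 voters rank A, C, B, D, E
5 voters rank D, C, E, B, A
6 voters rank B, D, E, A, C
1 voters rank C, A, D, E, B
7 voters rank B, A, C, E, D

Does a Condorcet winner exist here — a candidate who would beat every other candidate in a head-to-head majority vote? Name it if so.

Head-to-head results (32 voters total):
A vs B: B wins 20–12.
A vs C: A wins 24–8.
A vs D: A wins 19–13.
A vs E: A wins 19–13.
B vs C: C wins 17–15.
B vs D: B wins 26–6.
B vs E: B wins 24–8.
C vs D: C wins 21–11.
C vs E: C wins 24–8.
D vs E: D wins 23–9.
No candidate beats all others: A beats C beats B beats A, a majority cycle.

None — there is no Condorcet winner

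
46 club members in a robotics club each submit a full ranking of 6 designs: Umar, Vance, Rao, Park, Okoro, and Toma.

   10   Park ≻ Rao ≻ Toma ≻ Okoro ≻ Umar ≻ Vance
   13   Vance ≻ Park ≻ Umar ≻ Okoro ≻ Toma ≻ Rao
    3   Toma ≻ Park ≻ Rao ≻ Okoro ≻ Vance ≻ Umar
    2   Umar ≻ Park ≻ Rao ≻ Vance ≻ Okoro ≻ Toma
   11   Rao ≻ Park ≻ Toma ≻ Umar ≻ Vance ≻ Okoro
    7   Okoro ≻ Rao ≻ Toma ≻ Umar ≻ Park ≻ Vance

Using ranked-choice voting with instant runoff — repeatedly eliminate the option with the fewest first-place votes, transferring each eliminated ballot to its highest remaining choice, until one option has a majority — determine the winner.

Round 1: Vance 13, Rao 11, Park 10, Okoro 7, Toma 3, Umar 2. Umar has the fewest and is eliminated.
Round 2: Vance 13, Park 12, Rao 11, Okoro 7, Toma 3. Toma has the fewest and is eliminated.
Round 3: Park 15, Vance 13, Rao 11, Okoro 7. Okoro has the fewest and is eliminated.
Round 4: Rao 18, Park 15, Vance 13. Vance has the fewest and is eliminated.
Round 5: Park 28, Rao 18. Park has a majority.

Park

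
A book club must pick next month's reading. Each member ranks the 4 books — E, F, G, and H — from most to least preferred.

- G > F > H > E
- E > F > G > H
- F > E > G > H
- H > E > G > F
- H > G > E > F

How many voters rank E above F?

Ballots ranking E above F: 3.
Ballots ranking F above E: 2.
So 3 of 5 voters prefer E to F.

3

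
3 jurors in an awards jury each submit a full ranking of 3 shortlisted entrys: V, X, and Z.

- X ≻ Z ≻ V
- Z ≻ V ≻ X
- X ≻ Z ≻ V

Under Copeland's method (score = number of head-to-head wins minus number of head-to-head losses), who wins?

Pairwise results:
  V vs X: X wins 2–1.
  V vs Z: Z wins 3–0.
  X vs Z: X wins 2–1.
Copeland scores (wins − losses):
  V: 0 − 2 = -2
  X: 2 − 0 = 2
  Z: 1 − 1 = 0
X has the best Copeland score.

X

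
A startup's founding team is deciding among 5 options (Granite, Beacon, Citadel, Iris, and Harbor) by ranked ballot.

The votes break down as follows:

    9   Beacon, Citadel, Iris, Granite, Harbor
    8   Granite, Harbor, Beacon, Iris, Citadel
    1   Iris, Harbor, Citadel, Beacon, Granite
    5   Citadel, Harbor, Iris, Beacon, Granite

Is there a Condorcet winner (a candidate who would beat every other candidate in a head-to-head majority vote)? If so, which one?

No Condorcet winner

Head-to-head results (23 voters total):
Granite vs Beacon: Beacon wins 15–8.
Granite vs Citadel: Citadel wins 15–8.
Granite vs Iris: Iris wins 15–8.
Granite vs Harbor: Granite wins 17–6.
Beacon vs Citadel: Beacon wins 17–6.
Beacon vs Iris: Beacon wins 17–6.
Beacon vs Harbor: Harbor wins 14–9.
Citadel vs Iris: Citadel wins 14–9.
Citadel vs Harbor: Citadel wins 14–9.
Iris vs Harbor: Harbor wins 13–10.
No candidate beats all others: Granite beats Harbor beats Beacon beats Granite, a majority cycle.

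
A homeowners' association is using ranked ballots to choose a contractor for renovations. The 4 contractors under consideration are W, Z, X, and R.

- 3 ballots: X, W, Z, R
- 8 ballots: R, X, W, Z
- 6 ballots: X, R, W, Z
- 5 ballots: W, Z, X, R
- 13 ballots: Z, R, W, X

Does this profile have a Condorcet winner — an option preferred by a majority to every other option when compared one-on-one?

No

Head-to-head results (35 voters total):
W vs Z: W wins 22–13.
W vs X: W wins 18–17.
W vs R: R wins 27–8.
Z vs X: Z wins 18–17.
Z vs R: Z wins 21–14.
X vs R: R wins 21–14.
No candidate beats all others: W beats Z beats R beats W, a majority cycle.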